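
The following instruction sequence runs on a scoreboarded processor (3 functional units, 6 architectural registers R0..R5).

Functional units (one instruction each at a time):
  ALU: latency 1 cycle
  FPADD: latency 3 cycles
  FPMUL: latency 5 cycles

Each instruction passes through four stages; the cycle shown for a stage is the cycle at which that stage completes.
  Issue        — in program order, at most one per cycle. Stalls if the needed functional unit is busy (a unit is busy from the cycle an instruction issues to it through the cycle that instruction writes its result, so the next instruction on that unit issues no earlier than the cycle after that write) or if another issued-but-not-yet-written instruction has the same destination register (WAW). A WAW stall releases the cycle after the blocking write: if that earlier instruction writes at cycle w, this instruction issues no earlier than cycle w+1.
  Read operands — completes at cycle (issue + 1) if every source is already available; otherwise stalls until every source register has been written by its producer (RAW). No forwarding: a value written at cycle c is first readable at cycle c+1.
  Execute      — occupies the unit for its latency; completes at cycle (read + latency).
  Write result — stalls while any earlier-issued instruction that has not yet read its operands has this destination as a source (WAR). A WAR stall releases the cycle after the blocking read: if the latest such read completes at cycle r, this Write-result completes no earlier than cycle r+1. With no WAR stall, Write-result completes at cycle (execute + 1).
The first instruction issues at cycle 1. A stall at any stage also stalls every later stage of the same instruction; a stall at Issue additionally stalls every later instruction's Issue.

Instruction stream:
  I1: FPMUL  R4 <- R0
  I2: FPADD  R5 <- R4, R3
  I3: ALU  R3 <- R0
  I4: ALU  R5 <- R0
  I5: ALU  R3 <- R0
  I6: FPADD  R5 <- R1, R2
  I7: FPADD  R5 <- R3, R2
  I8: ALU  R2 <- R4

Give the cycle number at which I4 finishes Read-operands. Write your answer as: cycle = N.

cycle = 15

t=1  I1 dispatched to FPMUL
t=2  I1 operands ready, I2 dispatched to FPADD
t=3  I3 dispatched to ALU
t=4  I3 operands ready
t=5  I3 complete
t=7  I1 complete
t=8  R4←I1
t=9  I2 operands ready
t=10  R3←I3
t=12  I2 complete
t=13  R5←I2
t=14  I4 dispatched to ALU
t=15  I4 operands ready
t=16  I4 complete
t=17  R5←I4
t=18  I5 dispatched to ALU
t=19  I5 operands ready, I6 dispatched to FPADD
t=20  I5 complete, I6 operands ready
t=21  R3←I5
t=23  I6 complete
t=24  R5←I6
t=25  I7 dispatched to FPADD
t=26  I7 operands ready, I8 dispatched to ALU
t=27  I8 operands ready
t=28  I8 complete
t=29  I7 complete, R2←I8
t=30  R5←I7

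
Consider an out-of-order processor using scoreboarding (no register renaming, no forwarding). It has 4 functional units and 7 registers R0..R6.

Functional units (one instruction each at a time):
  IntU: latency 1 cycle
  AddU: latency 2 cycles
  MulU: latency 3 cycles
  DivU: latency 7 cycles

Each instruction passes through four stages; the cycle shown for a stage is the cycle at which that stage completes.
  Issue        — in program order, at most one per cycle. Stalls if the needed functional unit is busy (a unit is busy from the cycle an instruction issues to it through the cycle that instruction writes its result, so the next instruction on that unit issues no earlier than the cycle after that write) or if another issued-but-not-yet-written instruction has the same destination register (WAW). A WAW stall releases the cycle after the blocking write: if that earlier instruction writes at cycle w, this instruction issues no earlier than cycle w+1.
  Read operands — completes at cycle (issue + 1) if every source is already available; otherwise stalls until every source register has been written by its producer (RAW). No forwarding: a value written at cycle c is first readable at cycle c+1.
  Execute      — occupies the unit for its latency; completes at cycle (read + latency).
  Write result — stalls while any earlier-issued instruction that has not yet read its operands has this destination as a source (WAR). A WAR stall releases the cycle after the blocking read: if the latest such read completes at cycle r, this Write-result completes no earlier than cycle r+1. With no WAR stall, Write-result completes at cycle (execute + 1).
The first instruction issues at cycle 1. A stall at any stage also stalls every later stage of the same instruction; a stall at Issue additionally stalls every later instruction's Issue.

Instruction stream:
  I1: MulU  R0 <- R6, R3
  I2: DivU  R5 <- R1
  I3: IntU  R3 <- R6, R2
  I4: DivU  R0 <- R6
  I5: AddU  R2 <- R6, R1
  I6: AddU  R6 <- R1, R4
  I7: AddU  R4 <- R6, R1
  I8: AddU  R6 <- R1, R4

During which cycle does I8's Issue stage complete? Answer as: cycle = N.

c1: I1 issues→MulU
c2: I1 reads; I2 issues→DivU
c3: I2 reads; I3 issues→IntU
c4: I3 reads
c5: I1 exec-done; I3 exec-done
c6: I1 writes R0; I3 writes R3
c10: I2 exec-done
c11: I2 writes R5
c12: I4 issues→DivU
c13: I4 reads; I5 issues→AddU
c14: I5 reads
c16: I5 exec-done
c17: I5 writes R2
c18: I6 issues→AddU
c19: I6 reads
c20: I4 exec-done
c21: I4 writes R0; I6 exec-done
c22: I6 writes R6
c23: I7 issues→AddU
c24: I7 reads
c26: I7 exec-done
c27: I7 writes R4
c28: I8 issues→AddU
c29: I8 reads
c31: I8 exec-done
c32: I8 writes R6

cycle = 28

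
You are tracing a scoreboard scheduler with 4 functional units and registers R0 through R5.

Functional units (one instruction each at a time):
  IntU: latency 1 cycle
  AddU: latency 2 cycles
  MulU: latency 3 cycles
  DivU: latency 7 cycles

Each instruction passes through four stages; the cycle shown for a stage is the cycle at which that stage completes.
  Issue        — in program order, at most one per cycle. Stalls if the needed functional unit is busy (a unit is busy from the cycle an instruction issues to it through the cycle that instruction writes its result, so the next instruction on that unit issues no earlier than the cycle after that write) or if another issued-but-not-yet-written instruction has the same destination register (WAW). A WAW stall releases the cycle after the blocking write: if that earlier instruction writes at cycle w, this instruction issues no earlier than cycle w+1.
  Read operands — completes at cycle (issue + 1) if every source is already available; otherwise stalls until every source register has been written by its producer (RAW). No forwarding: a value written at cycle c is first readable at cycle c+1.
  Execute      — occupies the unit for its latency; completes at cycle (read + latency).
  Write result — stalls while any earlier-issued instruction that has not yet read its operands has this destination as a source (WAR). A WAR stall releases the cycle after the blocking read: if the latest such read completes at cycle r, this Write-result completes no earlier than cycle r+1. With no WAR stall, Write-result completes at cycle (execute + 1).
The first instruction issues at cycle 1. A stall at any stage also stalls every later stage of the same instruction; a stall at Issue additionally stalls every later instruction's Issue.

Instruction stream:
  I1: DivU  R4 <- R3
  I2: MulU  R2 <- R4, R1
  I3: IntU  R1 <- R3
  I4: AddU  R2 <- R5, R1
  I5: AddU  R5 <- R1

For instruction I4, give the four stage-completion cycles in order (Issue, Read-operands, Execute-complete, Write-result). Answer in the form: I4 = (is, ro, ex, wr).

c1: I1→DivU
c2: I1 RO, I2→MulU
c3: I3→IntU
c4: I3 RO
c5: I3 EX
c9: I1 EX
c10: I1 WR R4
c11: I2 RO
c12: I3 WR R1
c14: I2 EX
c15: I2 WR R2
c16: I4→AddU
c17: I4 RO
c19: I4 EX
c20: I4 WR R2
c21: I5→AddU
c22: I5 RO
c24: I5 EX
c25: I5 WR R5

I4 = (16, 17, 19, 20)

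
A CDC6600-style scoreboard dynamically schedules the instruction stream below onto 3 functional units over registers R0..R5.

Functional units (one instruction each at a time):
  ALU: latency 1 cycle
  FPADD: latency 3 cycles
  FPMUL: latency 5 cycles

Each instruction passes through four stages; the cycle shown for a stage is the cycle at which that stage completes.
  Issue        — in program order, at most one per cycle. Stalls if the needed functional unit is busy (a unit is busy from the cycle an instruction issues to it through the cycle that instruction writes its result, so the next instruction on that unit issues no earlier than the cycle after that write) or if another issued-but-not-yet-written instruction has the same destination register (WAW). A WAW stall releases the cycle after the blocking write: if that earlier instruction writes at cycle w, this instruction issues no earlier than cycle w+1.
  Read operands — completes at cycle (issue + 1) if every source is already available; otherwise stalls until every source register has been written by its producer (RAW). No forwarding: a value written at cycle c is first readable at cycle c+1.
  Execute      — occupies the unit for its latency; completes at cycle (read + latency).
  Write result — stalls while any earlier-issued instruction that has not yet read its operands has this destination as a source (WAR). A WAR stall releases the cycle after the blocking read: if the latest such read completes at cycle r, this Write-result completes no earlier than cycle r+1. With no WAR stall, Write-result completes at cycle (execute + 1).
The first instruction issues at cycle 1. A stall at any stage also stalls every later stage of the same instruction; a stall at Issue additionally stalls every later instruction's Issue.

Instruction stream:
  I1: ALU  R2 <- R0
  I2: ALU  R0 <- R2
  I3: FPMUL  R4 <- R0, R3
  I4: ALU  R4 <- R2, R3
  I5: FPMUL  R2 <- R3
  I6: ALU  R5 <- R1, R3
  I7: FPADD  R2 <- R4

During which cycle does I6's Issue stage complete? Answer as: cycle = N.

cycle = 20

I1  is:1  ro:2  ex:3  wr:4
I2  is:5  ro:6  ex:7  wr:8  — struct: ALU busy until I1 writes@4
I3  is:6  ro:9  ex:14  wr:15  — RAW R0: wait I2 write@8
I4  is:16  ro:17  ex:18  wr:19  — WAW R4: wait I3 write@15
I5  is:17  ro:18  ex:23  wr:24
I6  is:20  ro:21  ex:22  wr:23  — struct: ALU busy until I4 writes@19
I7  is:25  ro:26  ex:29  wr:30  — WAW R2: wait I5 write@24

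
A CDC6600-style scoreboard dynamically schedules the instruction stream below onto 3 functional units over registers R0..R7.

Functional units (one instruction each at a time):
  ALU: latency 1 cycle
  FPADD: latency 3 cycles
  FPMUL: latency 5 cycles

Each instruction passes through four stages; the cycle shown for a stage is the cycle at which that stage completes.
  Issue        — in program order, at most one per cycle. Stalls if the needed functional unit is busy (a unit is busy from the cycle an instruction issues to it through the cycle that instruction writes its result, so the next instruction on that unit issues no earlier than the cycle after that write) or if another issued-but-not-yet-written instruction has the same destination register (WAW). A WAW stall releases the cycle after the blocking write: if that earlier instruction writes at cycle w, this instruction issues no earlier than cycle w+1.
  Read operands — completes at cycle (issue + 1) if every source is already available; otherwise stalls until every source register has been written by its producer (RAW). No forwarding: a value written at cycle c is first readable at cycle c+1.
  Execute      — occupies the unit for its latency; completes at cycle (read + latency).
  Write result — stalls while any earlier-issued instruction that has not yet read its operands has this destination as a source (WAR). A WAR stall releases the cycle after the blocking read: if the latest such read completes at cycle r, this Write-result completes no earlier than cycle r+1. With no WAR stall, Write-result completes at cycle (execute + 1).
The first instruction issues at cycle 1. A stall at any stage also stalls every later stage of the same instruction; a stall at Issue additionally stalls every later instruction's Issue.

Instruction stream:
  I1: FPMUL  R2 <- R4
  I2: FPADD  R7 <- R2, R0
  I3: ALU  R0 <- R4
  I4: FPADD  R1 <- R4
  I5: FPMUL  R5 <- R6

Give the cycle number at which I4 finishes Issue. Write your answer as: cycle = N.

c1: I1→FPMUL
c2: I1 RO, I2→FPADD
c3: I3→ALU
c4: I3 RO
c5: I3 EX
c7: I1 EX
c8: I1 WR R2
c9: I2 RO
c10: I3 WR R0
c12: I2 EX
c13: I2 WR R7
c14: I4→FPADD
c15: I4 RO, I5→FPMUL
c16: I5 RO
c18: I4 EX
c19: I4 WR R1
c21: I5 EX
c22: I5 WR R5

cycle = 14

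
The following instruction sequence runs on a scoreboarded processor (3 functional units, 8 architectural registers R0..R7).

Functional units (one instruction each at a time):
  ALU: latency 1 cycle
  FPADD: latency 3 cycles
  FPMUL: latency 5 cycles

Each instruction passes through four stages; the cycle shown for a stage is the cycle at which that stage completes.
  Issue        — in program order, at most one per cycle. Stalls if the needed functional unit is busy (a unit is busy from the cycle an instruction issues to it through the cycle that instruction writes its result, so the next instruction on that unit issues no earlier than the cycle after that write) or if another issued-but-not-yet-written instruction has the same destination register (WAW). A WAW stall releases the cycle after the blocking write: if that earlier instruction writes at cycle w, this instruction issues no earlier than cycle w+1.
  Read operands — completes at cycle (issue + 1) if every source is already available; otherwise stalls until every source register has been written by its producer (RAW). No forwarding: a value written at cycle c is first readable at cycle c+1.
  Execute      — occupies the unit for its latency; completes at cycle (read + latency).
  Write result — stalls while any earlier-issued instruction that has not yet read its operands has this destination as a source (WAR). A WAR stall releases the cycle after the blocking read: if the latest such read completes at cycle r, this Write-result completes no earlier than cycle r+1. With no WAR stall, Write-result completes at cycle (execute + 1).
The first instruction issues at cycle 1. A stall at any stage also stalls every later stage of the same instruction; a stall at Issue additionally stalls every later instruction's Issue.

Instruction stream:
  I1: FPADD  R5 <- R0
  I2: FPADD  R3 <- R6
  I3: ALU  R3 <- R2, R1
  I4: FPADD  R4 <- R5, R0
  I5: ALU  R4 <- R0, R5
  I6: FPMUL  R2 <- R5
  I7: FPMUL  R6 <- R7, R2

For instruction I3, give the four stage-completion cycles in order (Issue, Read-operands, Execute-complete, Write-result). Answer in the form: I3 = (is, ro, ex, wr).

I3 = (13, 14, 15, 16)

  I1 | 1 | 2 | 5 | 6
  I2 | 7 | 8 | 11 | 12   struct: FPADD busy until I1 writes@6
  I3 | 13 | 14 | 15 | 16   WAW R3: wait I2 write@12
  I4 | 14 | 15 | 18 | 19
  I5 | 20 | 21 | 22 | 23   WAW R4: wait I4 write@19
  I6 | 21 | 22 | 27 | 28
  I7 | 29 | 30 | 35 | 36   struct: FPMUL busy until I6 writes@28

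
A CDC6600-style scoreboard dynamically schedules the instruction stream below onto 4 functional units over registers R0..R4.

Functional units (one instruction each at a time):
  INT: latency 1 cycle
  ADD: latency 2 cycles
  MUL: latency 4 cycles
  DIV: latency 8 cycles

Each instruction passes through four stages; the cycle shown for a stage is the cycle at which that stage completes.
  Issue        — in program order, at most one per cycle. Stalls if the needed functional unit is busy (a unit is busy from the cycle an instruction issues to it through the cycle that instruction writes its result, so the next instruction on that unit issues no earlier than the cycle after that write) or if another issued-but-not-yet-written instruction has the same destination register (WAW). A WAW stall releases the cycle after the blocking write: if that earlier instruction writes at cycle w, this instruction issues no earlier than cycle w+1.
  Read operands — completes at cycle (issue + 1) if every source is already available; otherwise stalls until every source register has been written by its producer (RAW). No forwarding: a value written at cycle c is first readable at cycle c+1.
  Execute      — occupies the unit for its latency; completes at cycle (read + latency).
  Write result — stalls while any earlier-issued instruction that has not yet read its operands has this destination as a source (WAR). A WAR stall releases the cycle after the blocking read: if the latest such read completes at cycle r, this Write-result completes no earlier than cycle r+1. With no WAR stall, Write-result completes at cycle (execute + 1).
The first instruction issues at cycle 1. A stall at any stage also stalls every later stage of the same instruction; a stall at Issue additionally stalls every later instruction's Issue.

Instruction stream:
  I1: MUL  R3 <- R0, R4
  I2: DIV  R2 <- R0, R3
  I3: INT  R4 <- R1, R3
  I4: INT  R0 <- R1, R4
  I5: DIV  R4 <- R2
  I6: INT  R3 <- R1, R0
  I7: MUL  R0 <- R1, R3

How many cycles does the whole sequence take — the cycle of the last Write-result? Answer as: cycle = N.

cycle = 28

[1] I1 dispatched to MUL
[2] I1 operands ready; I2 dispatched to DIV
[3] I3 dispatched to INT
[6] I1 complete
[7] R3←I1
[8] I2 operands ready; I3 operands ready
[9] I3 complete
[10] R4←I3
[11] I4 dispatched to INT
[12] I4 operands ready
[13] I4 complete
[14] R0←I4
[16] I2 complete
[17] R2←I2
[18] I5 dispatched to DIV
[19] I5 operands ready; I6 dispatched to INT
[20] I6 operands ready; I7 dispatched to MUL
[21] I6 complete
[22] R3←I6
[23] I7 operands ready
[27] I5 complete; I7 complete
[28] R4←I5; R0←I7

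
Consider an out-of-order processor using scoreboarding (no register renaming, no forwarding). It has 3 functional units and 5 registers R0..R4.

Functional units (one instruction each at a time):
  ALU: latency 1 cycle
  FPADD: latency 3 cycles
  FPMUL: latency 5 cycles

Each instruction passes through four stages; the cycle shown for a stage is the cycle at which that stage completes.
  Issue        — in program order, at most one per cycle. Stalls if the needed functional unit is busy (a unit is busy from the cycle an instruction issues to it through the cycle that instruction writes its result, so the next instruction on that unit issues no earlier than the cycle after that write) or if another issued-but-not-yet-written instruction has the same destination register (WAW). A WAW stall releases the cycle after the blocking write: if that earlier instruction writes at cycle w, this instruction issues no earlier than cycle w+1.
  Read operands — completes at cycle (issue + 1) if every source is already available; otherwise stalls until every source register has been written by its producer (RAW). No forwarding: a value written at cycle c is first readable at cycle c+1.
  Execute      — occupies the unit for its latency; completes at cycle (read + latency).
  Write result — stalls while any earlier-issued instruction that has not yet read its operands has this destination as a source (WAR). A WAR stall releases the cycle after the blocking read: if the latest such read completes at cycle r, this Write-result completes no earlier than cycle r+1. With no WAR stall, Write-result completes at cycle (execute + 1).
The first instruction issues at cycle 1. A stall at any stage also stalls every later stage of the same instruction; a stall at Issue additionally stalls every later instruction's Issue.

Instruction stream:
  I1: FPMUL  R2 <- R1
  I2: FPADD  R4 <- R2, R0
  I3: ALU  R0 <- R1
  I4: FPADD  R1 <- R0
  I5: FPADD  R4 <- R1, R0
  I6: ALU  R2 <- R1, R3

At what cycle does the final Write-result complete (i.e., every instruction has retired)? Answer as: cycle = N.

cycle = 25

[1] I1 dispatched to FPMUL
[2] I1 operands ready, I2 dispatched to FPADD
[3] I3 dispatched to ALU
[4] I3 operands ready
[5] I3 complete
[7] I1 complete
[8] R2←I1
[9] I2 operands ready
[10] R0←I3
[12] I2 complete
[13] R4←I2
[14] I4 dispatched to FPADD
[15] I4 operands ready
[18] I4 complete
[19] R1←I4
[20] I5 dispatched to FPADD
[21] I5 operands ready, I6 dispatched to ALU
[22] I6 operands ready
[23] I6 complete
[24] I5 complete, R2←I6
[25] R4←I5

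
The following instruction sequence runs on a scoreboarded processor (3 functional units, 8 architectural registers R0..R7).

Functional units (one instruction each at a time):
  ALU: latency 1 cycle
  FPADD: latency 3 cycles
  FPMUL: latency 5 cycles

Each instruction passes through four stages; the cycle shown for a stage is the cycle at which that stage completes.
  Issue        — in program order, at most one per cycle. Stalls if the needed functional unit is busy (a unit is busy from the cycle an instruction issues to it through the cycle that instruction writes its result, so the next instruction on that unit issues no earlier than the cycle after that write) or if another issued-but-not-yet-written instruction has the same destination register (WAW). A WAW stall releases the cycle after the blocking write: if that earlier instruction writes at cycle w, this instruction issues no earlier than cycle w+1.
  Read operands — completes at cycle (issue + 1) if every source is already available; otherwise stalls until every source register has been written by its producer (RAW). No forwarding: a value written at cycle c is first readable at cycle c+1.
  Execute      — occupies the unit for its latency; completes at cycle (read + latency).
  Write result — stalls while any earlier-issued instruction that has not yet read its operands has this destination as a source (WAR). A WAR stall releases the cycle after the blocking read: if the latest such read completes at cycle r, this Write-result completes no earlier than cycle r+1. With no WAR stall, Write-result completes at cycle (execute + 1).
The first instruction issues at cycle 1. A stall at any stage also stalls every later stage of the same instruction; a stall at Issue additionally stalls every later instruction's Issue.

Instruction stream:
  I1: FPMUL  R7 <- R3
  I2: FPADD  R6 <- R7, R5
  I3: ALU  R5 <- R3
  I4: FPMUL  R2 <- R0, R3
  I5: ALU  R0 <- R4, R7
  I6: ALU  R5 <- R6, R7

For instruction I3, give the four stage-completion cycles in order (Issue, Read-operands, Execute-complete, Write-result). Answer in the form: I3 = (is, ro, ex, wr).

cycle 1: I1 issues→FPMUL
cycle 2: I1 reads, I2 issues→FPADD
cycle 3: I3 issues→ALU
cycle 4: I3 reads
cycle 5: I3 exec-done
cycle 7: I1 exec-done
cycle 8: I1 writes R7
cycle 9: I2 reads, I4 issues→FPMUL
cycle 10: I3 writes R5, I4 reads
cycle 11: I5 issues→ALU
cycle 12: I2 exec-done, I5 reads
cycle 13: I2 writes R6, I5 exec-done
cycle 14: I5 writes R0
cycle 15: I4 exec-done, I6 issues→ALU
cycle 16: I4 writes R2, I6 reads
cycle 17: I6 exec-done
cycle 18: I6 writes R5

I3 = (3, 4, 5, 10)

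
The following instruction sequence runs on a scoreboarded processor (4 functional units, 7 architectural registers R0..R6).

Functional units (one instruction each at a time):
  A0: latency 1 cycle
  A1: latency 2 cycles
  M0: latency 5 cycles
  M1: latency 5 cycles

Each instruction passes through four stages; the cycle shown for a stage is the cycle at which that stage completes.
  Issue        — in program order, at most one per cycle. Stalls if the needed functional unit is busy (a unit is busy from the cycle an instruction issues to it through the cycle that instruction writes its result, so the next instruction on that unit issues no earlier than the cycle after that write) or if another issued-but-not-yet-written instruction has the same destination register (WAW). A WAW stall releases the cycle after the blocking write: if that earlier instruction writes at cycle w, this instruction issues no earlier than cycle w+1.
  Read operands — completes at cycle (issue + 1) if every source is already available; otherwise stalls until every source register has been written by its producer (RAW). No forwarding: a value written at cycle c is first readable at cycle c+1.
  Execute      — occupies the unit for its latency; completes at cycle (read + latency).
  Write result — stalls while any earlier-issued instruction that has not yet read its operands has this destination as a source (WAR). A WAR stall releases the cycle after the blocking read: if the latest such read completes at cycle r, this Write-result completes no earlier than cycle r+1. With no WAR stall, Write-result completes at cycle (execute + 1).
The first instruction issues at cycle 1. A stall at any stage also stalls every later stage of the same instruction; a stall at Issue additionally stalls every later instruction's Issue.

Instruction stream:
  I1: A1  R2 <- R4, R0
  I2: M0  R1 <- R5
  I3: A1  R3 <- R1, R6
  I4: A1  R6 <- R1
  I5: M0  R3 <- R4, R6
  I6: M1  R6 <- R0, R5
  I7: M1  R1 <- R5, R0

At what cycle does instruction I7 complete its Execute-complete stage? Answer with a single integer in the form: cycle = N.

cycle = 33

I1: IS=1 RO=2 EX=4 WR=5
I2: IS=2 RO=3 EX=8 WR=9
I3: IS=6 RO=10 EX=12 WR=13  [struct: A1 busy until I1 writes@5; RAW R1: wait I2 write@9]
I4: IS=14 RO=15 EX=17 WR=18  [struct: A1 busy until I3 writes@13]
I5: IS=15 RO=19 EX=24 WR=25  [RAW R6: wait I4 write@18]
I6: IS=19 RO=20 EX=25 WR=26  [WAW R6: wait I4 write@18]
I7: IS=27 RO=28 EX=33 WR=34  [struct: M1 busy until I6 writes@26]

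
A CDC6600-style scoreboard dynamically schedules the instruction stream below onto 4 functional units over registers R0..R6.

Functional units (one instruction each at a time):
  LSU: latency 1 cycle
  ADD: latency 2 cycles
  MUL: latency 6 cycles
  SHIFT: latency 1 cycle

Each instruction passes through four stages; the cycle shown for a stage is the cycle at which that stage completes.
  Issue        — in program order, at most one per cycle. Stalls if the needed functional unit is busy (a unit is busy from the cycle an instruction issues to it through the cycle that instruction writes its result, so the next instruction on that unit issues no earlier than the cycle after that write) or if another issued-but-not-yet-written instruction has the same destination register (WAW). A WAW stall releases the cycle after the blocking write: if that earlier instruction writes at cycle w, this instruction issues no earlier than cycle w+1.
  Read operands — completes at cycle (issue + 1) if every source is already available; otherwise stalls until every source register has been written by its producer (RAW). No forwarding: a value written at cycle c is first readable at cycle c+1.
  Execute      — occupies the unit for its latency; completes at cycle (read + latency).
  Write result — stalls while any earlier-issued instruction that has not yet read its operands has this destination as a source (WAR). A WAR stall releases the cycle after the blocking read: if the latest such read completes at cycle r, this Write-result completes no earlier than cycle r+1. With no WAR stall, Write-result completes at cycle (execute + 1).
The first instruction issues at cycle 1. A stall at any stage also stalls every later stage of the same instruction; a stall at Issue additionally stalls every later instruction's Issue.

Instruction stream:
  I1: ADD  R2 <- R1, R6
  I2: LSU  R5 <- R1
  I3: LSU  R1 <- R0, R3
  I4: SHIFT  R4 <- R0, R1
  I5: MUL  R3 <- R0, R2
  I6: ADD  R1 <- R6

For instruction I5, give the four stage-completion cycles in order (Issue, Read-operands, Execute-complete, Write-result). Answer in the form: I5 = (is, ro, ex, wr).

I5 = (8, 9, 15, 16)

c1: I1 issues→ADD
c2: I1 reads | I2 issues→LSU
c3: I2 reads
c4: I1 exec-done | I2 exec-done
c5: I1 writes R2 | I2 writes R5
c6: I3 issues→LSU
c7: I3 reads | I4 issues→SHIFT
c8: I3 exec-done | I5 issues→MUL
c9: I3 writes R1 | I5 reads
c10: I4 reads | I6 issues→ADD
c11: I4 exec-done | I6 reads
c12: I4 writes R4
c13: I6 exec-done
c14: I6 writes R1
c15: I5 exec-done
c16: I5 writes R3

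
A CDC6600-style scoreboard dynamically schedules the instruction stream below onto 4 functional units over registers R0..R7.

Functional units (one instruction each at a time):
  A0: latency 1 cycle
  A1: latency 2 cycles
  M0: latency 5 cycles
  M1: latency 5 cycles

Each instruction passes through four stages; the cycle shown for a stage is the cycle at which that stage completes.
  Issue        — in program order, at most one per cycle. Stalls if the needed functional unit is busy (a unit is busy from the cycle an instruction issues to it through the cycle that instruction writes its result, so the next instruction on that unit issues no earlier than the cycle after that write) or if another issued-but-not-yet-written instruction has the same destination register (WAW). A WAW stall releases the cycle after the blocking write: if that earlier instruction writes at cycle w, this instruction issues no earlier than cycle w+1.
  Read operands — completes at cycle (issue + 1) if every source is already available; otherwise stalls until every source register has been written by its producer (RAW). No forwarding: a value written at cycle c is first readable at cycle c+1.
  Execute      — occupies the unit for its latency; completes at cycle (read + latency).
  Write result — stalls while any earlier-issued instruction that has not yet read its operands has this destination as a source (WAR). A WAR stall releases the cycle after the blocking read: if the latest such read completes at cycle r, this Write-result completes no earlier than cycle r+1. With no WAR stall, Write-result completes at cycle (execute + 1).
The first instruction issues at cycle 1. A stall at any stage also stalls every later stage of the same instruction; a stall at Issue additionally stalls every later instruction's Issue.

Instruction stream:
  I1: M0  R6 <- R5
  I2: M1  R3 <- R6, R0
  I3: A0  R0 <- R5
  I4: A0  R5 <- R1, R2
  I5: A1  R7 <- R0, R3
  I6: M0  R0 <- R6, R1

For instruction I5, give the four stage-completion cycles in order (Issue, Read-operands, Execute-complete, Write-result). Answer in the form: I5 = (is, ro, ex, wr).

  I1 | 1 | 2 | 7 | 8
  I2 | 2 | 9 | 14 | 15   RAW R6: wait I1 write@8
  I3 | 3 | 4 | 5 | 10   WAR R0: wait I2 read@9
  I4 | 11 | 12 | 13 | 14   struct: A0 busy until I3 writes@10
  I5 | 12 | 16 | 18 | 19   RAW R3: wait I2 write@15
  I6 | 13 | 14 | 19 | 20

I5 = (12, 16, 18, 19)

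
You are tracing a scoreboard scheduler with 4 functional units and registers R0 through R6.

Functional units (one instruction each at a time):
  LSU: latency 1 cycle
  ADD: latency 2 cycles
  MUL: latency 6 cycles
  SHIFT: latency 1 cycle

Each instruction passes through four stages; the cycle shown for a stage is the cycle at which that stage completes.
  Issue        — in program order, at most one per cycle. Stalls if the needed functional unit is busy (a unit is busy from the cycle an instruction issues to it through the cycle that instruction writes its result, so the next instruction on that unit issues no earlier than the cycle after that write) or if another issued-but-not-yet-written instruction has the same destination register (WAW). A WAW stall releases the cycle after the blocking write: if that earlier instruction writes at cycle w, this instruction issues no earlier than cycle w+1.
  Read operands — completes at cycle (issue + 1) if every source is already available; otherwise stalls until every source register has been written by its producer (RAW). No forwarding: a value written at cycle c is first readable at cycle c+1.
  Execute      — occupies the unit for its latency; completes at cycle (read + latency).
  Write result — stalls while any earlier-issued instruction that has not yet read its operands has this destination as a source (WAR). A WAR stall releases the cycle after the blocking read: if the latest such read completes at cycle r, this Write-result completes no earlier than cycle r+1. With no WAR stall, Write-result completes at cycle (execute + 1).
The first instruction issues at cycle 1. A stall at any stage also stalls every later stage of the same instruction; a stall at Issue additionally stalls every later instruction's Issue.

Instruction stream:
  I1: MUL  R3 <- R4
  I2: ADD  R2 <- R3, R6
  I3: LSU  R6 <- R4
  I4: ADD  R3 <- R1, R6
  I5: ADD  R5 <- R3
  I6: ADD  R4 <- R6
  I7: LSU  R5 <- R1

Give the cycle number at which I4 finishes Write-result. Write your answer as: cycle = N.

  I1 | 1 | 2 | 8 | 9
  I2 | 2 | 10 | 12 | 13   RAW R3: wait I1 write@9
  I3 | 3 | 4 | 5 | 11   WAR R6: wait I2 read@10
  I4 | 14 | 15 | 17 | 18   struct: ADD busy until I2 writes@13
  I5 | 19 | 20 | 22 | 23   struct: ADD busy until I4 writes@18
  I6 | 24 | 25 | 27 | 28   struct: ADD busy until I5 writes@23
  I7 | 25 | 26 | 27 | 28

cycle = 18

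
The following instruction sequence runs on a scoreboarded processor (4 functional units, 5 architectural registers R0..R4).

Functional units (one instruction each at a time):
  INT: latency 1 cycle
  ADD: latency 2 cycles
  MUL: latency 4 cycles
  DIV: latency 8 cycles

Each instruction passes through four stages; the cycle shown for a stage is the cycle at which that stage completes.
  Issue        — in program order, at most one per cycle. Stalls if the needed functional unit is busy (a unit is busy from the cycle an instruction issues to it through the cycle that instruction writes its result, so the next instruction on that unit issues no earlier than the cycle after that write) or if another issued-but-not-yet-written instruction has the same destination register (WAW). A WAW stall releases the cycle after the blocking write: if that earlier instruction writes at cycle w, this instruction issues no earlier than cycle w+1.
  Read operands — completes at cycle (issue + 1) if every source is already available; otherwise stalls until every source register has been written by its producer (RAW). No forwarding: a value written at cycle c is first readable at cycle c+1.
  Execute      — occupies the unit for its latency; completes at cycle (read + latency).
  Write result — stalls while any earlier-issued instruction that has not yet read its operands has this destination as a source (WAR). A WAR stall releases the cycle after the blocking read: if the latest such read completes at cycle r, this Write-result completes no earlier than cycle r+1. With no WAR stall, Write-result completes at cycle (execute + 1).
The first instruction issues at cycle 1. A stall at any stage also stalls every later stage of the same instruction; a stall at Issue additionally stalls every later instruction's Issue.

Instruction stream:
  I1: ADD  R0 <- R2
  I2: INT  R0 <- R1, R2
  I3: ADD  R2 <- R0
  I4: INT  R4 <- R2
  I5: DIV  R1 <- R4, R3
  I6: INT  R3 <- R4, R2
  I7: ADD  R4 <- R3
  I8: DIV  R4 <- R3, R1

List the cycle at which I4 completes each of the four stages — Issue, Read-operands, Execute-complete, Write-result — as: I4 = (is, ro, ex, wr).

I4 = (10, 14, 15, 16)

t=1  I1 issues→ADD
t=2  I1 reads
t=4  I1 exec-done
t=5  I1 writes R0
t=6  I2 issues→INT
t=7  I2 reads; I3 issues→ADD
t=8  I2 exec-done
t=9  I2 writes R0
t=10  I3 reads; I4 issues→INT
t=11  I5 issues→DIV
t=12  I3 exec-done
t=13  I3 writes R2
t=14  I4 reads
t=15  I4 exec-done
t=16  I4 writes R4
t=17  I5 reads; I6 issues→INT
t=18  I6 reads; I7 issues→ADD
t=19  I6 exec-done
t=20  I6 writes R3
t=21  I7 reads
t=23  I7 exec-done
t=24  I7 writes R4
t=25  I5 exec-done
t=26  I5 writes R1
t=27  I8 issues→DIV
t=28  I8 reads
t=36  I8 exec-done
t=37  I8 writes R4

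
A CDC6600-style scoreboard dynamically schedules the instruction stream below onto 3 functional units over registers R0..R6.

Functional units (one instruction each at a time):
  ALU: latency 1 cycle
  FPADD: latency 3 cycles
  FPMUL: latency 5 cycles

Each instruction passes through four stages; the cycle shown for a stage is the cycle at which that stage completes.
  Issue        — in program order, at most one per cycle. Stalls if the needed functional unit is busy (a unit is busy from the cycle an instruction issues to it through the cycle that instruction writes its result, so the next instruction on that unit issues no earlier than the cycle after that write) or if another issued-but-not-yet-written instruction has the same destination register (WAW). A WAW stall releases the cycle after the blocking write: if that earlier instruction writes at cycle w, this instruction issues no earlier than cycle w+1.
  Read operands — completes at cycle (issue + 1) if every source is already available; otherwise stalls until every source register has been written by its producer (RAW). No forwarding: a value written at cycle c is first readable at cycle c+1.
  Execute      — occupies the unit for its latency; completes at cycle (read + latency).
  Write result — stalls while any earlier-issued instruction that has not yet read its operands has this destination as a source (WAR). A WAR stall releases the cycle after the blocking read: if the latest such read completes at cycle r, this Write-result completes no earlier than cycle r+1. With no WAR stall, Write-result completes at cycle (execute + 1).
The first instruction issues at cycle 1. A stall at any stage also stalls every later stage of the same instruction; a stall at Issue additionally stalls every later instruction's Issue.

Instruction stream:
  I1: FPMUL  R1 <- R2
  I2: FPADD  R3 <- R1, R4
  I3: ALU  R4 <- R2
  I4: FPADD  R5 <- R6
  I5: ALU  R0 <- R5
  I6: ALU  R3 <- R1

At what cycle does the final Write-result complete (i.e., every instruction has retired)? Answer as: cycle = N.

cycle = 26

[I1] 1/2/7/8
[I2] 2/9/12/13  (RAW R1: wait I1 write@8)
[I3] 3/4/5/10  (WAR R4: wait I2 read@9)
[I4] 14/15/18/19  (struct: FPADD busy until I2 writes@13)
[I5] 15/20/21/22  (RAW R5: wait I4 write@19)
[I6] 23/24/25/26  (struct: ALU busy until I5 writes@22)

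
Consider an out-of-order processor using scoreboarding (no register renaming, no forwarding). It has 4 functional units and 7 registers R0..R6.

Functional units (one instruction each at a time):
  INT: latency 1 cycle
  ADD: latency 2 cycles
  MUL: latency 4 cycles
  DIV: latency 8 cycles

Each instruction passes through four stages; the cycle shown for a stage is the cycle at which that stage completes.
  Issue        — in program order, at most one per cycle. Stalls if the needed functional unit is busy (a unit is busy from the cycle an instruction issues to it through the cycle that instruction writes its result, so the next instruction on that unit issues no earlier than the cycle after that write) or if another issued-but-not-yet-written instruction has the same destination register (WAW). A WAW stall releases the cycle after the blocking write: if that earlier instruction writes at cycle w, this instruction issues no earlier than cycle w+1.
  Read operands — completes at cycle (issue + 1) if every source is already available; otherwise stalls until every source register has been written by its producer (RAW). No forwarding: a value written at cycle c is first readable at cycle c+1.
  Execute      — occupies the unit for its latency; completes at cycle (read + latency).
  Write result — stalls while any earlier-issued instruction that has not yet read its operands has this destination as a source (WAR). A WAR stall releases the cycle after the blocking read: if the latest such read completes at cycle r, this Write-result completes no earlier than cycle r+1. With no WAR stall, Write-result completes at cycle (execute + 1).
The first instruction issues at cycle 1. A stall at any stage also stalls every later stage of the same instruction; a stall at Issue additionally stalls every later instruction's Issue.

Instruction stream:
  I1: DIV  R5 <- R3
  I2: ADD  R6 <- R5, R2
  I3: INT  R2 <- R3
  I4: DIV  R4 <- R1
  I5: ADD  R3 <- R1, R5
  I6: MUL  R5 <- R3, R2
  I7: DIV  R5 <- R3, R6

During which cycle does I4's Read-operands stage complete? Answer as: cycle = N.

cycle = 13

cycle 1: I1→DIV
cycle 2: I1 RO; I2→ADD
cycle 3: I3→INT
cycle 4: I3 RO
cycle 5: I3 EX
cycle 10: I1 EX
cycle 11: I1 WR R5
cycle 12: I2 RO; I4→DIV
cycle 13: I3 WR R2; I4 RO
cycle 14: I2 EX
cycle 15: I2 WR R6
cycle 16: I5→ADD
cycle 17: I5 RO; I6→MUL
cycle 19: I5 EX
cycle 20: I5 WR R3
cycle 21: I4 EX; I6 RO
cycle 22: I4 WR R4
cycle 25: I6 EX
cycle 26: I6 WR R5
cycle 27: I7→DIV
cycle 28: I7 RO
cycle 36: I7 EX
cycle 37: I7 WR R5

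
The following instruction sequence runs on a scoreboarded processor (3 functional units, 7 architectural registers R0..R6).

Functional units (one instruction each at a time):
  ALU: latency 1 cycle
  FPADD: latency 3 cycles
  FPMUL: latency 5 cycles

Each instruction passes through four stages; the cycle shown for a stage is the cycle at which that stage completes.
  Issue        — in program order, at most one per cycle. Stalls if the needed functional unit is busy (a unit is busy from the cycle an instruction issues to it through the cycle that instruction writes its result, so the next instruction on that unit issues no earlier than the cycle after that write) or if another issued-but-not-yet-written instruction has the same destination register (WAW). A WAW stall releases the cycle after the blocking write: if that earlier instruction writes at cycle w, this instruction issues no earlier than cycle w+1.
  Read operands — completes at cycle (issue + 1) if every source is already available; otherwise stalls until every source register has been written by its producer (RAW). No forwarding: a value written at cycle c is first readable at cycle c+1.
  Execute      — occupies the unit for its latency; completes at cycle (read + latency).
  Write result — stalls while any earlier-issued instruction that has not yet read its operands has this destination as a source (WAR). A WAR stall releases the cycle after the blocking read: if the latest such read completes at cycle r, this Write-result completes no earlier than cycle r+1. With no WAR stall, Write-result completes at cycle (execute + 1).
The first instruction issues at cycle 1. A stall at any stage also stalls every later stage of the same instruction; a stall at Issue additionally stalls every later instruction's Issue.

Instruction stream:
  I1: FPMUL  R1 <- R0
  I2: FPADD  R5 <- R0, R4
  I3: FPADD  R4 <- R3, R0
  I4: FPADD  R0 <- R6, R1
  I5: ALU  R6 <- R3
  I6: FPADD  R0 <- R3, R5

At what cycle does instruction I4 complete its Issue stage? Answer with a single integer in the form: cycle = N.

t=1  I1→FPMUL
t=2  I1 RO | I2→FPADD
t=3  I2 RO
t=6  I2 EX
t=7  I1 EX | I2 WR R5
t=8  I1 WR R1 | I3→FPADD
t=9  I3 RO
t=12  I3 EX
t=13  I3 WR R4
t=14  I4→FPADD
t=15  I4 RO | I5→ALU
t=16  I5 RO
t=17  I5 EX
t=18  I4 EX | I5 WR R6
t=19  I4 WR R0
t=20  I6→FPADD
t=21  I6 RO
t=24  I6 EX
t=25  I6 WR R0

cycle = 14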